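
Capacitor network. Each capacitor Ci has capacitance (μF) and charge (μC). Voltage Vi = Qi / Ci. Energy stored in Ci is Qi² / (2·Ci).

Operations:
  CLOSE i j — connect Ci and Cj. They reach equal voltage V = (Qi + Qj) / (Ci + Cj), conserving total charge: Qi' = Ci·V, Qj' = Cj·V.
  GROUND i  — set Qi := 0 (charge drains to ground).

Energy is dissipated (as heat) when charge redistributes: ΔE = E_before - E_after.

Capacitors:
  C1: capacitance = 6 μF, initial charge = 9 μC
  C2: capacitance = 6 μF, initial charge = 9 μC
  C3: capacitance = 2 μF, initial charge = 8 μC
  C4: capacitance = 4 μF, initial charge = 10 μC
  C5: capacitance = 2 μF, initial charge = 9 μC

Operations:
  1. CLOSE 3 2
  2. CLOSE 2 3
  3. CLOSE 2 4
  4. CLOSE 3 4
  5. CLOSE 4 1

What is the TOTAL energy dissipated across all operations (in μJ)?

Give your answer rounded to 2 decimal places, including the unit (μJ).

Answer: 5.50 μJ

Derivation:
Initial: C1(6μF, Q=9μC, V=1.50V), C2(6μF, Q=9μC, V=1.50V), C3(2μF, Q=8μC, V=4.00V), C4(4μF, Q=10μC, V=2.50V), C5(2μF, Q=9μC, V=4.50V)
Op 1: CLOSE 3-2: Q_total=17.00, C_total=8.00, V=2.12; Q3=4.25, Q2=12.75; dissipated=4.688
Op 2: CLOSE 2-3: Q_total=17.00, C_total=8.00, V=2.12; Q2=12.75, Q3=4.25; dissipated=0.000
Op 3: CLOSE 2-4: Q_total=22.75, C_total=10.00, V=2.27; Q2=13.65, Q4=9.10; dissipated=0.169
Op 4: CLOSE 3-4: Q_total=13.35, C_total=6.00, V=2.23; Q3=4.45, Q4=8.90; dissipated=0.015
Op 5: CLOSE 4-1: Q_total=17.90, C_total=10.00, V=1.79; Q4=7.16, Q1=10.74; dissipated=0.631
Total dissipated: 5.502 μJ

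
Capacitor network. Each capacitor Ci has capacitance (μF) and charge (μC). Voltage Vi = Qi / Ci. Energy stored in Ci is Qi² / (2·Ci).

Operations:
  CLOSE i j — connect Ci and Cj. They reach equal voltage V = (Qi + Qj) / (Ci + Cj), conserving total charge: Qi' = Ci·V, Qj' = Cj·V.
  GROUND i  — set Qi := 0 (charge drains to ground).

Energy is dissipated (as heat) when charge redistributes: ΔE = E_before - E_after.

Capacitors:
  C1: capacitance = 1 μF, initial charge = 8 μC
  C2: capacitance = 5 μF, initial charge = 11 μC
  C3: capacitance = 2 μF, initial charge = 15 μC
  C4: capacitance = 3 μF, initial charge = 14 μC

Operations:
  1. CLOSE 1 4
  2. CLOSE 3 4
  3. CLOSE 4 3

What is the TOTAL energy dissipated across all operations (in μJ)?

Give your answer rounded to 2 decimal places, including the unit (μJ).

Initial: C1(1μF, Q=8μC, V=8.00V), C2(5μF, Q=11μC, V=2.20V), C3(2μF, Q=15μC, V=7.50V), C4(3μF, Q=14μC, V=4.67V)
Op 1: CLOSE 1-4: Q_total=22.00, C_total=4.00, V=5.50; Q1=5.50, Q4=16.50; dissipated=4.167
Op 2: CLOSE 3-4: Q_total=31.50, C_total=5.00, V=6.30; Q3=12.60, Q4=18.90; dissipated=2.400
Op 3: CLOSE 4-3: Q_total=31.50, C_total=5.00, V=6.30; Q4=18.90, Q3=12.60; dissipated=0.000
Total dissipated: 6.567 μJ

Answer: 6.57 μJ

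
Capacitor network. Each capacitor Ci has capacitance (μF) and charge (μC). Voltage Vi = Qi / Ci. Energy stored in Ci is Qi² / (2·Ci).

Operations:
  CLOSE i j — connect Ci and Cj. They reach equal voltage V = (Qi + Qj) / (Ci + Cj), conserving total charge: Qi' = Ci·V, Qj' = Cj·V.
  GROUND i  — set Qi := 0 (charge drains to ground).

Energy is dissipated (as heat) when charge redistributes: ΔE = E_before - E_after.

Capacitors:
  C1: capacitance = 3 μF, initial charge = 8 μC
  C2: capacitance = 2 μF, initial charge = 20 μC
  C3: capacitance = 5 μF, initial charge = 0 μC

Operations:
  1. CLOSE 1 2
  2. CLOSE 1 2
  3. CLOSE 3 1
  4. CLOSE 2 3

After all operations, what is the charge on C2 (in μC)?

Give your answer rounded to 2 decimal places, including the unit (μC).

Initial: C1(3μF, Q=8μC, V=2.67V), C2(2μF, Q=20μC, V=10.00V), C3(5μF, Q=0μC, V=0.00V)
Op 1: CLOSE 1-2: Q_total=28.00, C_total=5.00, V=5.60; Q1=16.80, Q2=11.20; dissipated=32.267
Op 2: CLOSE 1-2: Q_total=28.00, C_total=5.00, V=5.60; Q1=16.80, Q2=11.20; dissipated=0.000
Op 3: CLOSE 3-1: Q_total=16.80, C_total=8.00, V=2.10; Q3=10.50, Q1=6.30; dissipated=29.400
Op 4: CLOSE 2-3: Q_total=21.70, C_total=7.00, V=3.10; Q2=6.20, Q3=15.50; dissipated=8.750
Final charges: Q1=6.30, Q2=6.20, Q3=15.50

Answer: 6.20 μC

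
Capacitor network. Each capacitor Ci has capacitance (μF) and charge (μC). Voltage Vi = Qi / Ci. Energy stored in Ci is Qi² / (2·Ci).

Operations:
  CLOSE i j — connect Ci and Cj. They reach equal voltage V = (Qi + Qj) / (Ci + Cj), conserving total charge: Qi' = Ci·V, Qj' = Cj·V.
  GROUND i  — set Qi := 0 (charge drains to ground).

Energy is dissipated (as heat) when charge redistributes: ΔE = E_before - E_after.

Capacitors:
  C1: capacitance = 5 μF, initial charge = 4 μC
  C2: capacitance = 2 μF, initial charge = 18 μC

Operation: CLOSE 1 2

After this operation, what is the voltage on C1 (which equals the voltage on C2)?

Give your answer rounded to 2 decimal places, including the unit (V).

Initial: C1(5μF, Q=4μC, V=0.80V), C2(2μF, Q=18μC, V=9.00V)
Op 1: CLOSE 1-2: Q_total=22.00, C_total=7.00, V=3.14; Q1=15.71, Q2=6.29; dissipated=48.029

Answer: 3.14 V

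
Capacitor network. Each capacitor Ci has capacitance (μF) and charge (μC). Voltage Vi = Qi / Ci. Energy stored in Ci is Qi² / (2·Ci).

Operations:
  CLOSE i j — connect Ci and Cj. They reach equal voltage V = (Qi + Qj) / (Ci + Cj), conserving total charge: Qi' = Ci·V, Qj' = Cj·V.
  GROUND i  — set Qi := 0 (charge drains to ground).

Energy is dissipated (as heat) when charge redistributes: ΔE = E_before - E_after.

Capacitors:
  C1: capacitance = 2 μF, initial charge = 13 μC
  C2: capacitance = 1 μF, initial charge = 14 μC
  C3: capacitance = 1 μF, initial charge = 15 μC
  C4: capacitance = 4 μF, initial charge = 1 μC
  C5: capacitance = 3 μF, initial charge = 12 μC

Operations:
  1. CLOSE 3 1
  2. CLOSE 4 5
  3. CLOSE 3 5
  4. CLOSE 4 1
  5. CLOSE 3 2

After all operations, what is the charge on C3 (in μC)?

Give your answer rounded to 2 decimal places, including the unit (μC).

Initial: C1(2μF, Q=13μC, V=6.50V), C2(1μF, Q=14μC, V=14.00V), C3(1μF, Q=15μC, V=15.00V), C4(4μF, Q=1μC, V=0.25V), C5(3μF, Q=12μC, V=4.00V)
Op 1: CLOSE 3-1: Q_total=28.00, C_total=3.00, V=9.33; Q3=9.33, Q1=18.67; dissipated=24.083
Op 2: CLOSE 4-5: Q_total=13.00, C_total=7.00, V=1.86; Q4=7.43, Q5=5.57; dissipated=12.054
Op 3: CLOSE 3-5: Q_total=14.90, C_total=4.00, V=3.73; Q3=3.73, Q5=11.18; dissipated=20.960
Op 4: CLOSE 4-1: Q_total=26.10, C_total=6.00, V=4.35; Q4=17.40, Q1=8.70; dissipated=37.262
Op 5: CLOSE 3-2: Q_total=17.73, C_total=2.00, V=8.86; Q3=8.86, Q2=8.86; dissipated=26.388
Final charges: Q1=8.70, Q2=8.86, Q3=8.86, Q4=17.40, Q5=11.18

Answer: 8.86 μC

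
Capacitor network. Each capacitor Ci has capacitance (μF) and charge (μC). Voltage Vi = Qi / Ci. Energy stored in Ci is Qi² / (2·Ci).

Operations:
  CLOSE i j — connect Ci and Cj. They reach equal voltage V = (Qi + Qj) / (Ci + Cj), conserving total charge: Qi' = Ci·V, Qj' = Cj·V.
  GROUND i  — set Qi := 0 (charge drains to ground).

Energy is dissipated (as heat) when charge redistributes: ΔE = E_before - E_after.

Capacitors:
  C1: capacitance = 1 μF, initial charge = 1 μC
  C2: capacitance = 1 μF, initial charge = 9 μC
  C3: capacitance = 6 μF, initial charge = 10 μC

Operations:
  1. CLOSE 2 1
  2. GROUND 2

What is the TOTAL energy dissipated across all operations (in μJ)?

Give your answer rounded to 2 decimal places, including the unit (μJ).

Answer: 28.50 μJ

Derivation:
Initial: C1(1μF, Q=1μC, V=1.00V), C2(1μF, Q=9μC, V=9.00V), C3(6μF, Q=10μC, V=1.67V)
Op 1: CLOSE 2-1: Q_total=10.00, C_total=2.00, V=5.00; Q2=5.00, Q1=5.00; dissipated=16.000
Op 2: GROUND 2: Q2=0; energy lost=12.500
Total dissipated: 28.500 μJ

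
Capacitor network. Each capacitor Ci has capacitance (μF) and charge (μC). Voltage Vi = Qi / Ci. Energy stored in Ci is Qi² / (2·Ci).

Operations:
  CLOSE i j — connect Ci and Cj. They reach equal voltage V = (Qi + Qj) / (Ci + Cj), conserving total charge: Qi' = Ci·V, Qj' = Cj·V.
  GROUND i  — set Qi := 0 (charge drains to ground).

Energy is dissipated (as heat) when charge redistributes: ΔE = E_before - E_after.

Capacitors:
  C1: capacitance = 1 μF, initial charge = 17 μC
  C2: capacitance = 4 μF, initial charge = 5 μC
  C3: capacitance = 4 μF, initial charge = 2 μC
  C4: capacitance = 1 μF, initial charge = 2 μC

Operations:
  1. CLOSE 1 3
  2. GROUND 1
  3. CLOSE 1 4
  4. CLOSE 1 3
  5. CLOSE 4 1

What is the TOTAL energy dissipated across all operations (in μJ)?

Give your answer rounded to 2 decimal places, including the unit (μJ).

Initial: C1(1μF, Q=17μC, V=17.00V), C2(4μF, Q=5μC, V=1.25V), C3(4μF, Q=2μC, V=0.50V), C4(1μF, Q=2μC, V=2.00V)
Op 1: CLOSE 1-3: Q_total=19.00, C_total=5.00, V=3.80; Q1=3.80, Q3=15.20; dissipated=108.900
Op 2: GROUND 1: Q1=0; energy lost=7.220
Op 3: CLOSE 1-4: Q_total=2.00, C_total=2.00, V=1.00; Q1=1.00, Q4=1.00; dissipated=1.000
Op 4: CLOSE 1-3: Q_total=16.20, C_total=5.00, V=3.24; Q1=3.24, Q3=12.96; dissipated=3.136
Op 5: CLOSE 4-1: Q_total=4.24, C_total=2.00, V=2.12; Q4=2.12, Q1=2.12; dissipated=1.254
Total dissipated: 121.510 μJ

Answer: 121.51 μJ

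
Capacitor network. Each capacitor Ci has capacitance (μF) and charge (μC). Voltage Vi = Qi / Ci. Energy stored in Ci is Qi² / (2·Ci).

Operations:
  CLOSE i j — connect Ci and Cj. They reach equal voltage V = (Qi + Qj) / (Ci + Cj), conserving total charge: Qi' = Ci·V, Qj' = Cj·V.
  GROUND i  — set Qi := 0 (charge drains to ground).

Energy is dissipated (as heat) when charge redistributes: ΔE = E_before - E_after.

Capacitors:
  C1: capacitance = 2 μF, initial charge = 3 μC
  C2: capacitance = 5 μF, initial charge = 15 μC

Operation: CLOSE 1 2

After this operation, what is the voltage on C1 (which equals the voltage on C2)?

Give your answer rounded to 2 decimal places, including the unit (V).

Initial: C1(2μF, Q=3μC, V=1.50V), C2(5μF, Q=15μC, V=3.00V)
Op 1: CLOSE 1-2: Q_total=18.00, C_total=7.00, V=2.57; Q1=5.14, Q2=12.86; dissipated=1.607

Answer: 2.57 V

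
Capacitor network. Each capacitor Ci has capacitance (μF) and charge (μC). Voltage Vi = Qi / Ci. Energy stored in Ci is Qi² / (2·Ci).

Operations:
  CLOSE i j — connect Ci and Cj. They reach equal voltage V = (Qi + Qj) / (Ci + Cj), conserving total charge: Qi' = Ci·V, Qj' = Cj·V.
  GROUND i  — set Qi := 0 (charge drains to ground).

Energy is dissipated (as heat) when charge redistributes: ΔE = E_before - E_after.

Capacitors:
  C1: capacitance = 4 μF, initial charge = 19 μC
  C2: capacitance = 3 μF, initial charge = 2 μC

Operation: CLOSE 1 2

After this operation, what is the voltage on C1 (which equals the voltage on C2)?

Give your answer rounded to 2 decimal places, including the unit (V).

Initial: C1(4μF, Q=19μC, V=4.75V), C2(3μF, Q=2μC, V=0.67V)
Op 1: CLOSE 1-2: Q_total=21.00, C_total=7.00, V=3.00; Q1=12.00, Q2=9.00; dissipated=14.292

Answer: 3.00 V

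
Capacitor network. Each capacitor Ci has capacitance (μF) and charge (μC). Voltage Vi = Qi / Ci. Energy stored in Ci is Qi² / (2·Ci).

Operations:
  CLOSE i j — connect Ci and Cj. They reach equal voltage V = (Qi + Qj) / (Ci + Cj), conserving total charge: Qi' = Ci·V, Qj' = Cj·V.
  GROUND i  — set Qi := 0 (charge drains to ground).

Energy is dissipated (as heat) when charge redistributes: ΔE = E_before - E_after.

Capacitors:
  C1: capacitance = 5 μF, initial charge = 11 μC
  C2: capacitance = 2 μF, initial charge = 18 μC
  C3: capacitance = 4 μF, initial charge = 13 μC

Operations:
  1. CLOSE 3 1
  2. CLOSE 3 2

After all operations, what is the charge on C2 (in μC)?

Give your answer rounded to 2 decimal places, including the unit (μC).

Answer: 9.56 μC

Derivation:
Initial: C1(5μF, Q=11μC, V=2.20V), C2(2μF, Q=18μC, V=9.00V), C3(4μF, Q=13μC, V=3.25V)
Op 1: CLOSE 3-1: Q_total=24.00, C_total=9.00, V=2.67; Q3=10.67, Q1=13.33; dissipated=1.225
Op 2: CLOSE 3-2: Q_total=28.67, C_total=6.00, V=4.78; Q3=19.11, Q2=9.56; dissipated=26.741
Final charges: Q1=13.33, Q2=9.56, Q3=19.11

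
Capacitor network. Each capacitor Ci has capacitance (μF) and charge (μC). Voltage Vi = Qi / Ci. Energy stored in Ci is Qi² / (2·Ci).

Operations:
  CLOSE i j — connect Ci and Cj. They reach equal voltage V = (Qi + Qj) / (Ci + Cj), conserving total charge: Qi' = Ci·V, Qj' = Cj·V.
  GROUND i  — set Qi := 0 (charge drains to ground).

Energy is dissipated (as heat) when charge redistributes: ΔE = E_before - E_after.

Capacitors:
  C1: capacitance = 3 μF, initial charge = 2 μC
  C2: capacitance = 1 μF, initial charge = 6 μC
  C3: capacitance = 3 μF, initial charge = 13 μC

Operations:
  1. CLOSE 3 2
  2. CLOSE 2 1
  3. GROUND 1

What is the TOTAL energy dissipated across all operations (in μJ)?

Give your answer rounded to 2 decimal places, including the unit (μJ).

Initial: C1(3μF, Q=2μC, V=0.67V), C2(1μF, Q=6μC, V=6.00V), C3(3μF, Q=13μC, V=4.33V)
Op 1: CLOSE 3-2: Q_total=19.00, C_total=4.00, V=4.75; Q3=14.25, Q2=4.75; dissipated=1.042
Op 2: CLOSE 2-1: Q_total=6.75, C_total=4.00, V=1.69; Q2=1.69, Q1=5.06; dissipated=6.253
Op 3: GROUND 1: Q1=0; energy lost=4.271
Total dissipated: 11.566 μJ

Answer: 11.57 μJ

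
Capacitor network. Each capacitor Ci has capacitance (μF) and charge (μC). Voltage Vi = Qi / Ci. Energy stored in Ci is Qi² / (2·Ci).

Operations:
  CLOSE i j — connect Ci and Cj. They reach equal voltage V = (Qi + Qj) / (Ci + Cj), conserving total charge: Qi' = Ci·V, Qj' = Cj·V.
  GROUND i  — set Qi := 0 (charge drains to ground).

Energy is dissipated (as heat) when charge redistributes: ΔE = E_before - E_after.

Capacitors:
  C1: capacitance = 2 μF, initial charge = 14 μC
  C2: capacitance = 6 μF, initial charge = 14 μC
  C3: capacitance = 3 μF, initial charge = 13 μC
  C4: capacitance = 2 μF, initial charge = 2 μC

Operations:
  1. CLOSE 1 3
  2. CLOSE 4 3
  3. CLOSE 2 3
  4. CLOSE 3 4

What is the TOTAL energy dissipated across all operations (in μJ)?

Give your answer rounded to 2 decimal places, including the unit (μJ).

Initial: C1(2μF, Q=14μC, V=7.00V), C2(6μF, Q=14μC, V=2.33V), C3(3μF, Q=13μC, V=4.33V), C4(2μF, Q=2μC, V=1.00V)
Op 1: CLOSE 1-3: Q_total=27.00, C_total=5.00, V=5.40; Q1=10.80, Q3=16.20; dissipated=4.267
Op 2: CLOSE 4-3: Q_total=18.20, C_total=5.00, V=3.64; Q4=7.28, Q3=10.92; dissipated=11.616
Op 3: CLOSE 2-3: Q_total=24.92, C_total=9.00, V=2.77; Q2=16.61, Q3=8.31; dissipated=1.707
Op 4: CLOSE 3-4: Q_total=15.59, C_total=5.00, V=3.12; Q3=9.35, Q4=6.23; dissipated=0.455
Total dissipated: 18.045 μJ

Answer: 18.05 μJ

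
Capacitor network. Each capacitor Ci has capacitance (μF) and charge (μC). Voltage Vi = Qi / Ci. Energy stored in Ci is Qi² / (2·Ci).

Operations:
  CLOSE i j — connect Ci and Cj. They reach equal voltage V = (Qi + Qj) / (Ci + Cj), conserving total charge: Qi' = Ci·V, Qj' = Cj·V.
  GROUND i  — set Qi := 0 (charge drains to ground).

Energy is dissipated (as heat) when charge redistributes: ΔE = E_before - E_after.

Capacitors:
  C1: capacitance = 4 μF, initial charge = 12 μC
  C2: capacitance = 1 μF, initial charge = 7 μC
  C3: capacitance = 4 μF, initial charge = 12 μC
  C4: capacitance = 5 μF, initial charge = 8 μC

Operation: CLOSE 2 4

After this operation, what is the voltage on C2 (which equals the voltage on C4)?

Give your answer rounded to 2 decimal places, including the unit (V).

Initial: C1(4μF, Q=12μC, V=3.00V), C2(1μF, Q=7μC, V=7.00V), C3(4μF, Q=12μC, V=3.00V), C4(5μF, Q=8μC, V=1.60V)
Op 1: CLOSE 2-4: Q_total=15.00, C_total=6.00, V=2.50; Q2=2.50, Q4=12.50; dissipated=12.150

Answer: 2.50 V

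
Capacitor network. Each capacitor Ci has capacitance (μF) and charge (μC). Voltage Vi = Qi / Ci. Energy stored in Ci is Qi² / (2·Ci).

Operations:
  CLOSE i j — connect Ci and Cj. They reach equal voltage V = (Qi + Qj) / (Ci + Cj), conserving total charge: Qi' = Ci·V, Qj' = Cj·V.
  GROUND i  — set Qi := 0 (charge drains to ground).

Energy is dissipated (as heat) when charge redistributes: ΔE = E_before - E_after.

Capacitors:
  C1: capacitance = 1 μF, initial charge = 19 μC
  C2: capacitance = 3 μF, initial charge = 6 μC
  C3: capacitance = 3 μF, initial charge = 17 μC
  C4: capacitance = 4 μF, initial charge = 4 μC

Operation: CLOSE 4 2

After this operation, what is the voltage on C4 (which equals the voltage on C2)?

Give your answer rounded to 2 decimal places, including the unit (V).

Answer: 1.43 V

Derivation:
Initial: C1(1μF, Q=19μC, V=19.00V), C2(3μF, Q=6μC, V=2.00V), C3(3μF, Q=17μC, V=5.67V), C4(4μF, Q=4μC, V=1.00V)
Op 1: CLOSE 4-2: Q_total=10.00, C_total=7.00, V=1.43; Q4=5.71, Q2=4.29; dissipated=0.857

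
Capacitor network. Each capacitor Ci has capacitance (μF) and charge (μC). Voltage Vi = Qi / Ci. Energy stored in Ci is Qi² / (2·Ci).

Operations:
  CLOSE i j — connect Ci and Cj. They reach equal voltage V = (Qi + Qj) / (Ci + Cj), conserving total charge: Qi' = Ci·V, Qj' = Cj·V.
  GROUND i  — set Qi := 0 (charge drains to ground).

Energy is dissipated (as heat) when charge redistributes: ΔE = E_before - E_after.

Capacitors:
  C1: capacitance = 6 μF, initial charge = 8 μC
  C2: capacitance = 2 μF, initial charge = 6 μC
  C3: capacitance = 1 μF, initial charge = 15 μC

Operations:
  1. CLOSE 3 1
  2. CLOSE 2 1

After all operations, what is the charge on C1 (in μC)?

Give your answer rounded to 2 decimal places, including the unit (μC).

Initial: C1(6μF, Q=8μC, V=1.33V), C2(2μF, Q=6μC, V=3.00V), C3(1μF, Q=15μC, V=15.00V)
Op 1: CLOSE 3-1: Q_total=23.00, C_total=7.00, V=3.29; Q3=3.29, Q1=19.71; dissipated=80.048
Op 2: CLOSE 2-1: Q_total=25.71, C_total=8.00, V=3.21; Q2=6.43, Q1=19.29; dissipated=0.061
Final charges: Q1=19.29, Q2=6.43, Q3=3.29

Answer: 19.29 μC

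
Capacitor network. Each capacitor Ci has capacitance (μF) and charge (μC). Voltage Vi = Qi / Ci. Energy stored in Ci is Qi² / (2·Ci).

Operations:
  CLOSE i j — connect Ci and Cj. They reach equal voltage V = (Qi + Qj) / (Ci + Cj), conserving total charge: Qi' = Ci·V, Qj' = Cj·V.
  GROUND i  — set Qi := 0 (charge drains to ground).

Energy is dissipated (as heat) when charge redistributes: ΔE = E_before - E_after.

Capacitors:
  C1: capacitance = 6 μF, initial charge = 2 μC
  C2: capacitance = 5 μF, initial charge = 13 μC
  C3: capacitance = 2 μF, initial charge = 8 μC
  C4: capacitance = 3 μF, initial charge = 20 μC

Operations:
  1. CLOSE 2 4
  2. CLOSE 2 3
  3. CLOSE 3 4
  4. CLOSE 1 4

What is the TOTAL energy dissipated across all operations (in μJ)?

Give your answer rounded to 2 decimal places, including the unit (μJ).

Answer: 29.78 μJ

Derivation:
Initial: C1(6μF, Q=2μC, V=0.33V), C2(5μF, Q=13μC, V=2.60V), C3(2μF, Q=8μC, V=4.00V), C4(3μF, Q=20μC, V=6.67V)
Op 1: CLOSE 2-4: Q_total=33.00, C_total=8.00, V=4.12; Q2=20.62, Q4=12.38; dissipated=15.504
Op 2: CLOSE 2-3: Q_total=28.62, C_total=7.00, V=4.09; Q2=20.45, Q3=8.18; dissipated=0.011
Op 3: CLOSE 3-4: Q_total=20.55, C_total=5.00, V=4.11; Q3=8.22, Q4=12.33; dissipated=0.001
Op 4: CLOSE 1-4: Q_total=14.33, C_total=9.00, V=1.59; Q1=9.55, Q4=4.78; dissipated=14.269
Total dissipated: 29.785 μJ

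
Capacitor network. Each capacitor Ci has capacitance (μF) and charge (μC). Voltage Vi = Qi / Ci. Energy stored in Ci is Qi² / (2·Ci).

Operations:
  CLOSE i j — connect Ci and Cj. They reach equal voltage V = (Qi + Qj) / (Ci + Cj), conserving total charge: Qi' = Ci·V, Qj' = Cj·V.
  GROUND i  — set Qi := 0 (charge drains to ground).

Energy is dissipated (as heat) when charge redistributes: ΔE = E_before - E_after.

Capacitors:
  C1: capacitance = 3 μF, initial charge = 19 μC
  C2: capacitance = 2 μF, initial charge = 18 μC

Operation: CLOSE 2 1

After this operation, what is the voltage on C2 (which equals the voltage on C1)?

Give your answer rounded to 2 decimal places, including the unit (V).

Initial: C1(3μF, Q=19μC, V=6.33V), C2(2μF, Q=18μC, V=9.00V)
Op 1: CLOSE 2-1: Q_total=37.00, C_total=5.00, V=7.40; Q2=14.80, Q1=22.20; dissipated=4.267

Answer: 7.40 V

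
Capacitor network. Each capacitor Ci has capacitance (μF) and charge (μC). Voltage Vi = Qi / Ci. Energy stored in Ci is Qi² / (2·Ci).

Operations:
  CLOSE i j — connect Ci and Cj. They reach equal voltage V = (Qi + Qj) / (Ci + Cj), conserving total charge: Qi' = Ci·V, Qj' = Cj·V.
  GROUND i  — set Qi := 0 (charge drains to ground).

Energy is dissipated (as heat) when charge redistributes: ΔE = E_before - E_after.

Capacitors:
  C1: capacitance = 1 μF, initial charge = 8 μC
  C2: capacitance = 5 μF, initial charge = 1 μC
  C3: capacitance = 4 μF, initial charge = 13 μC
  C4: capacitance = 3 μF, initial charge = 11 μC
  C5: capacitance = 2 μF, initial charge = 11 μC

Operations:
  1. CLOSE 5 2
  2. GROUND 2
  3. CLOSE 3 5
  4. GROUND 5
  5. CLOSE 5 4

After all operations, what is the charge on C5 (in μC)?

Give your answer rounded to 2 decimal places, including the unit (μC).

Answer: 4.40 μC

Derivation:
Initial: C1(1μF, Q=8μC, V=8.00V), C2(5μF, Q=1μC, V=0.20V), C3(4μF, Q=13μC, V=3.25V), C4(3μF, Q=11μC, V=3.67V), C5(2μF, Q=11μC, V=5.50V)
Op 1: CLOSE 5-2: Q_total=12.00, C_total=7.00, V=1.71; Q5=3.43, Q2=8.57; dissipated=20.064
Op 2: GROUND 2: Q2=0; energy lost=7.347
Op 3: CLOSE 3-5: Q_total=16.43, C_total=6.00, V=2.74; Q3=10.95, Q5=5.48; dissipated=1.572
Op 4: GROUND 5: Q5=0; energy lost=7.497
Op 5: CLOSE 5-4: Q_total=11.00, C_total=5.00, V=2.20; Q5=4.40, Q4=6.60; dissipated=8.067
Final charges: Q1=8.00, Q2=0.00, Q3=10.95, Q4=6.60, Q5=4.40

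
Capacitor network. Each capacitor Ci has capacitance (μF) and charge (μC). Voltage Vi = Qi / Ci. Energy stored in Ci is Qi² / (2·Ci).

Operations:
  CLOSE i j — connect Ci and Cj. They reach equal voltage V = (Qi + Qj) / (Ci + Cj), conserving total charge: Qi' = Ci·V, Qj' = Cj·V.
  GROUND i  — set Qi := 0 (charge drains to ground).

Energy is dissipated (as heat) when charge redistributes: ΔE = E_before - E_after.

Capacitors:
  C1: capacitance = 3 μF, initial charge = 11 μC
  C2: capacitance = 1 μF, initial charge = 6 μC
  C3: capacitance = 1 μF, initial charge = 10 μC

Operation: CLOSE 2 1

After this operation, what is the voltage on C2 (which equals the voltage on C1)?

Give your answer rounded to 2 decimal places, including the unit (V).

Initial: C1(3μF, Q=11μC, V=3.67V), C2(1μF, Q=6μC, V=6.00V), C3(1μF, Q=10μC, V=10.00V)
Op 1: CLOSE 2-1: Q_total=17.00, C_total=4.00, V=4.25; Q2=4.25, Q1=12.75; dissipated=2.042

Answer: 4.25 V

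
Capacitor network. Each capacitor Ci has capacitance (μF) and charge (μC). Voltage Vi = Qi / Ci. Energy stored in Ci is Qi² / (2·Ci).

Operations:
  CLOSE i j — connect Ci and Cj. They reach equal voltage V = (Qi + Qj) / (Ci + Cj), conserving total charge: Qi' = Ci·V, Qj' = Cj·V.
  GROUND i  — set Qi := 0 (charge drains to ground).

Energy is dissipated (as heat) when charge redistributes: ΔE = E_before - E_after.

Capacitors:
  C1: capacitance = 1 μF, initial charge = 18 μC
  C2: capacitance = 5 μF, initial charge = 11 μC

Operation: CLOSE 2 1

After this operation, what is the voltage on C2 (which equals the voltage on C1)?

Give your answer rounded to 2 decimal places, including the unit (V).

Answer: 4.83 V

Derivation:
Initial: C1(1μF, Q=18μC, V=18.00V), C2(5μF, Q=11μC, V=2.20V)
Op 1: CLOSE 2-1: Q_total=29.00, C_total=6.00, V=4.83; Q2=24.17, Q1=4.83; dissipated=104.017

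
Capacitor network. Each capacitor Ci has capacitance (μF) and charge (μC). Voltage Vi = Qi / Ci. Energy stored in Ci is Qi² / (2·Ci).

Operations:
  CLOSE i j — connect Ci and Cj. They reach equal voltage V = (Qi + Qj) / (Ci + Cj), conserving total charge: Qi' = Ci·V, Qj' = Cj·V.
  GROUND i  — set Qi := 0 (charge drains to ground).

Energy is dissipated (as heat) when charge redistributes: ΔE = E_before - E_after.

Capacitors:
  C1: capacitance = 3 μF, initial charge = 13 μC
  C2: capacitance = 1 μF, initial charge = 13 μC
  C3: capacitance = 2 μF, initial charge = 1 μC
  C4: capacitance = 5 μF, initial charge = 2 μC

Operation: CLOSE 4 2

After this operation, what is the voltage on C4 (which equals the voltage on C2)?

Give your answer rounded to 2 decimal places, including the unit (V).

Initial: C1(3μF, Q=13μC, V=4.33V), C2(1μF, Q=13μC, V=13.00V), C3(2μF, Q=1μC, V=0.50V), C4(5μF, Q=2μC, V=0.40V)
Op 1: CLOSE 4-2: Q_total=15.00, C_total=6.00, V=2.50; Q4=12.50, Q2=2.50; dissipated=66.150

Answer: 2.50 V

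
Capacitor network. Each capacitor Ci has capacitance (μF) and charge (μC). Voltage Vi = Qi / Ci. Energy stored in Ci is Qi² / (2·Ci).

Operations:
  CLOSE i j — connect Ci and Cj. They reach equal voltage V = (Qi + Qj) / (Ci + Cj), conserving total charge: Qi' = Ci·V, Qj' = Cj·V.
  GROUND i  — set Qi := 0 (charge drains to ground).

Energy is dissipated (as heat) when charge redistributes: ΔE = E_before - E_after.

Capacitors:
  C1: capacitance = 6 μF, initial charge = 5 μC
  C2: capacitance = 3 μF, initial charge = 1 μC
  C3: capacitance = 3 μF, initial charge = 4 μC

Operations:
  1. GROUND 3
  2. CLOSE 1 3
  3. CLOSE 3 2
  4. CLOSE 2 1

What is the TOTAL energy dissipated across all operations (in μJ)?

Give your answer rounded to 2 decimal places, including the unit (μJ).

Answer: 3.41 μJ

Derivation:
Initial: C1(6μF, Q=5μC, V=0.83V), C2(3μF, Q=1μC, V=0.33V), C3(3μF, Q=4μC, V=1.33V)
Op 1: GROUND 3: Q3=0; energy lost=2.667
Op 2: CLOSE 1-3: Q_total=5.00, C_total=9.00, V=0.56; Q1=3.33, Q3=1.67; dissipated=0.694
Op 3: CLOSE 3-2: Q_total=2.67, C_total=6.00, V=0.44; Q3=1.33, Q2=1.33; dissipated=0.037
Op 4: CLOSE 2-1: Q_total=4.67, C_total=9.00, V=0.52; Q2=1.56, Q1=3.11; dissipated=0.012
Total dissipated: 3.410 μJ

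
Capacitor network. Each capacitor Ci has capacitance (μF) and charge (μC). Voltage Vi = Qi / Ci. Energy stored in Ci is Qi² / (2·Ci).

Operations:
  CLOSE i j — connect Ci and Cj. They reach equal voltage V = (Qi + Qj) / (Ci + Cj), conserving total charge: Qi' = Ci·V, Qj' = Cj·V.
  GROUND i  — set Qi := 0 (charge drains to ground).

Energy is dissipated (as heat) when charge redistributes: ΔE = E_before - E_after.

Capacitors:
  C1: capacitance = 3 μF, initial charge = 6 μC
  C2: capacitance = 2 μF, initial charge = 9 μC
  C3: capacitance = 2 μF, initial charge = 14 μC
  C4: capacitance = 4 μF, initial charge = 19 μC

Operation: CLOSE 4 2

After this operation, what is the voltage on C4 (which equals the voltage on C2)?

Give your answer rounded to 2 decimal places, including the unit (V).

Initial: C1(3μF, Q=6μC, V=2.00V), C2(2μF, Q=9μC, V=4.50V), C3(2μF, Q=14μC, V=7.00V), C4(4μF, Q=19μC, V=4.75V)
Op 1: CLOSE 4-2: Q_total=28.00, C_total=6.00, V=4.67; Q4=18.67, Q2=9.33; dissipated=0.042

Answer: 4.67 V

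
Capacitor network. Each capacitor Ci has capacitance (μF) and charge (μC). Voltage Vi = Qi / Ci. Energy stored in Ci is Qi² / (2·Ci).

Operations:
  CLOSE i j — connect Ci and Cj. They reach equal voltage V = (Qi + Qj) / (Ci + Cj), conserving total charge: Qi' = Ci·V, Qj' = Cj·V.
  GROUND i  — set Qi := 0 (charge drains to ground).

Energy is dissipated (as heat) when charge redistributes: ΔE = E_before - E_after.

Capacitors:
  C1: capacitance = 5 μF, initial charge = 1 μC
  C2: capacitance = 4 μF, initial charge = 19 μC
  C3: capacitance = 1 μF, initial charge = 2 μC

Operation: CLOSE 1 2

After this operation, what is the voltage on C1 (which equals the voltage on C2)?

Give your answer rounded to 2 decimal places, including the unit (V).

Answer: 2.22 V

Derivation:
Initial: C1(5μF, Q=1μC, V=0.20V), C2(4μF, Q=19μC, V=4.75V), C3(1μF, Q=2μC, V=2.00V)
Op 1: CLOSE 1-2: Q_total=20.00, C_total=9.00, V=2.22; Q1=11.11, Q2=8.89; dissipated=23.003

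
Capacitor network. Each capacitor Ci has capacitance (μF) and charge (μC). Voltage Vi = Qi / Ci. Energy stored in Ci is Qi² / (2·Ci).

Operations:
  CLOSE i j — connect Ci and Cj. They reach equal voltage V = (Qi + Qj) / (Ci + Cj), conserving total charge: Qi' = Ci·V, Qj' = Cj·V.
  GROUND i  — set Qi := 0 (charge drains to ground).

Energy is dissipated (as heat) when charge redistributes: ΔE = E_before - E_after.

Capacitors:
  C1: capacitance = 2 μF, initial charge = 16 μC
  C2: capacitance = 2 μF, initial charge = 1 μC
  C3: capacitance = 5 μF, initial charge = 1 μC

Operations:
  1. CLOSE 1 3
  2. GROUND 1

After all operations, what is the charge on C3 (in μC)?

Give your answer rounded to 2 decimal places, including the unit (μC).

Initial: C1(2μF, Q=16μC, V=8.00V), C2(2μF, Q=1μC, V=0.50V), C3(5μF, Q=1μC, V=0.20V)
Op 1: CLOSE 1-3: Q_total=17.00, C_total=7.00, V=2.43; Q1=4.86, Q3=12.14; dissipated=43.457
Op 2: GROUND 1: Q1=0; energy lost=5.898
Final charges: Q1=0.00, Q2=1.00, Q3=12.14

Answer: 12.14 μC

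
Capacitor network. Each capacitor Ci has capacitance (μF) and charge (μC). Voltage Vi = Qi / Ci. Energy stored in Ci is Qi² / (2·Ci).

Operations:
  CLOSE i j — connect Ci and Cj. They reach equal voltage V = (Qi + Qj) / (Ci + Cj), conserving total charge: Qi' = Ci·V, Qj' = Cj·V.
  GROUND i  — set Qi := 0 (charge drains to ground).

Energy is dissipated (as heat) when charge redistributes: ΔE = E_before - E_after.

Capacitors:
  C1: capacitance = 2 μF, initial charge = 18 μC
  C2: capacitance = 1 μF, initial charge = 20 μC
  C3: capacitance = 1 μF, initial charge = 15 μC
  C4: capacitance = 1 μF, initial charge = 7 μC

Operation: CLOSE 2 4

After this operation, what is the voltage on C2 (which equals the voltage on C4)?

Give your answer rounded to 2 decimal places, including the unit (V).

Answer: 13.50 V

Derivation:
Initial: C1(2μF, Q=18μC, V=9.00V), C2(1μF, Q=20μC, V=20.00V), C3(1μF, Q=15μC, V=15.00V), C4(1μF, Q=7μC, V=7.00V)
Op 1: CLOSE 2-4: Q_total=27.00, C_total=2.00, V=13.50; Q2=13.50, Q4=13.50; dissipated=42.250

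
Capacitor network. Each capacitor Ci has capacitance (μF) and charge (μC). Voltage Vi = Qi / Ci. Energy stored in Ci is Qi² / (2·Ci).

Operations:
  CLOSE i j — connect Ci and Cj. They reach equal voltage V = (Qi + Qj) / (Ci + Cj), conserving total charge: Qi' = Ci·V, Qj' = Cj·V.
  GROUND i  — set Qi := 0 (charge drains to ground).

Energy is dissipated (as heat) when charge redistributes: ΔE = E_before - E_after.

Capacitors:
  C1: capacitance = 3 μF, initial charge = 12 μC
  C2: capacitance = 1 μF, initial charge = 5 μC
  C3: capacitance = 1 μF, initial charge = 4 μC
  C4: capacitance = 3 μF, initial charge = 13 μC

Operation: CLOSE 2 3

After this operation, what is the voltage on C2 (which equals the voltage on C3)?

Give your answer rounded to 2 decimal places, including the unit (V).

Initial: C1(3μF, Q=12μC, V=4.00V), C2(1μF, Q=5μC, V=5.00V), C3(1μF, Q=4μC, V=4.00V), C4(3μF, Q=13μC, V=4.33V)
Op 1: CLOSE 2-3: Q_total=9.00, C_total=2.00, V=4.50; Q2=4.50, Q3=4.50; dissipated=0.250

Answer: 4.50 V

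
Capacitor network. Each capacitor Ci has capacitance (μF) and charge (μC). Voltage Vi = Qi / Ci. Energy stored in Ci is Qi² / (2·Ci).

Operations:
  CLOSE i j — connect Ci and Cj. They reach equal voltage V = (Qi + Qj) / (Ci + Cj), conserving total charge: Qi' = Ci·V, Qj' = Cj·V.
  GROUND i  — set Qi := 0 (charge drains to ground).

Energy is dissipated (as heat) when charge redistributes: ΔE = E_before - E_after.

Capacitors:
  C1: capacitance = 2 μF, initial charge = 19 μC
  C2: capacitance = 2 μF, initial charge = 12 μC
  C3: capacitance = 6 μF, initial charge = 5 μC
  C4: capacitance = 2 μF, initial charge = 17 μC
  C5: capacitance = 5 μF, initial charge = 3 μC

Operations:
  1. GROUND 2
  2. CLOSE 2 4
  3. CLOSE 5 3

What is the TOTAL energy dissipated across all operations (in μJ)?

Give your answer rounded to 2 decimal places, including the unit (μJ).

Initial: C1(2μF, Q=19μC, V=9.50V), C2(2μF, Q=12μC, V=6.00V), C3(6μF, Q=5μC, V=0.83V), C4(2μF, Q=17μC, V=8.50V), C5(5μF, Q=3μC, V=0.60V)
Op 1: GROUND 2: Q2=0; energy lost=36.000
Op 2: CLOSE 2-4: Q_total=17.00, C_total=4.00, V=4.25; Q2=8.50, Q4=8.50; dissipated=36.125
Op 3: CLOSE 5-3: Q_total=8.00, C_total=11.00, V=0.73; Q5=3.64, Q3=4.36; dissipated=0.074
Total dissipated: 72.199 μJ

Answer: 72.20 μJ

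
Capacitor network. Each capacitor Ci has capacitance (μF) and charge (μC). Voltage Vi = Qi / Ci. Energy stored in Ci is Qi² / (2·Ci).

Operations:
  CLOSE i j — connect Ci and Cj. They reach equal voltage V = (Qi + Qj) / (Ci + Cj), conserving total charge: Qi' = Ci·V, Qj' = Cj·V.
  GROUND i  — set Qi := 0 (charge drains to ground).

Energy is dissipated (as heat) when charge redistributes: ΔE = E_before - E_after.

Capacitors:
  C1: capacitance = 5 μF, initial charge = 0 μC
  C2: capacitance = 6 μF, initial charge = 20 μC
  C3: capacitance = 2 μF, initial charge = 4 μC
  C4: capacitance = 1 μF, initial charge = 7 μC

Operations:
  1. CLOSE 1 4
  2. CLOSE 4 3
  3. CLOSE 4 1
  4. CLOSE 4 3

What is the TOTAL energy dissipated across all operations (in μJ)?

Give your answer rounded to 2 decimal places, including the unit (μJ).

Initial: C1(5μF, Q=0μC, V=0.00V), C2(6μF, Q=20μC, V=3.33V), C3(2μF, Q=4μC, V=2.00V), C4(1μF, Q=7μC, V=7.00V)
Op 1: CLOSE 1-4: Q_total=7.00, C_total=6.00, V=1.17; Q1=5.83, Q4=1.17; dissipated=20.417
Op 2: CLOSE 4-3: Q_total=5.17, C_total=3.00, V=1.72; Q4=1.72, Q3=3.44; dissipated=0.231
Op 3: CLOSE 4-1: Q_total=7.56, C_total=6.00, V=1.26; Q4=1.26, Q1=6.30; dissipated=0.129
Op 4: CLOSE 4-3: Q_total=4.70, C_total=3.00, V=1.57; Q4=1.57, Q3=3.14; dissipated=0.071
Total dissipated: 20.848 μJ

Answer: 20.85 μJ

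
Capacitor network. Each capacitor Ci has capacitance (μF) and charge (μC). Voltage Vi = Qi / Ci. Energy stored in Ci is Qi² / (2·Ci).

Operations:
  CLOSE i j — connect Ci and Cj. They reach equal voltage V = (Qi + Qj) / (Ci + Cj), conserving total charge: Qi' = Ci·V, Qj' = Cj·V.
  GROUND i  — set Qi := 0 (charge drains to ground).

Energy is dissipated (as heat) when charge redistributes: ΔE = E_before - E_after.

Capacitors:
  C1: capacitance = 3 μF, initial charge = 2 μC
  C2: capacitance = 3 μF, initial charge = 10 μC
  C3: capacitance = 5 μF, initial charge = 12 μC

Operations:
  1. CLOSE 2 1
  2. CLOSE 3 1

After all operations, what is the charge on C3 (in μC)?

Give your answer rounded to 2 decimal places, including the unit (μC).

Answer: 11.25 μC

Derivation:
Initial: C1(3μF, Q=2μC, V=0.67V), C2(3μF, Q=10μC, V=3.33V), C3(5μF, Q=12μC, V=2.40V)
Op 1: CLOSE 2-1: Q_total=12.00, C_total=6.00, V=2.00; Q2=6.00, Q1=6.00; dissipated=5.333
Op 2: CLOSE 3-1: Q_total=18.00, C_total=8.00, V=2.25; Q3=11.25, Q1=6.75; dissipated=0.150
Final charges: Q1=6.75, Q2=6.00, Q3=11.25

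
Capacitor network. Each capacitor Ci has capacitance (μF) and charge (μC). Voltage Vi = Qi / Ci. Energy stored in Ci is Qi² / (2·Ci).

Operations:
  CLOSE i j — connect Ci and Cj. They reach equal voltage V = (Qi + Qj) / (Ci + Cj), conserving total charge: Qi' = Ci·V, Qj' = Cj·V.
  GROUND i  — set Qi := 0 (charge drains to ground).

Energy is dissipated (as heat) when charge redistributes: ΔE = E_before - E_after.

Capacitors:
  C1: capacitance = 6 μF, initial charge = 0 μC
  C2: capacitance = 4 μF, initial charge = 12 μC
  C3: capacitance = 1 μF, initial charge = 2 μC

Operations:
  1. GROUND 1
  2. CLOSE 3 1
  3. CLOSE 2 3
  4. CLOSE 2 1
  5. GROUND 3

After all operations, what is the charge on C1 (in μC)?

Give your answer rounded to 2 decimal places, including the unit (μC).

Answer: 6.93 μC

Derivation:
Initial: C1(6μF, Q=0μC, V=0.00V), C2(4μF, Q=12μC, V=3.00V), C3(1μF, Q=2μC, V=2.00V)
Op 1: GROUND 1: Q1=0; energy lost=0.000
Op 2: CLOSE 3-1: Q_total=2.00, C_total=7.00, V=0.29; Q3=0.29, Q1=1.71; dissipated=1.714
Op 3: CLOSE 2-3: Q_total=12.29, C_total=5.00, V=2.46; Q2=9.83, Q3=2.46; dissipated=2.947
Op 4: CLOSE 2-1: Q_total=11.54, C_total=10.00, V=1.15; Q2=4.62, Q1=6.93; dissipated=5.658
Op 5: GROUND 3: Q3=0; energy lost=3.019
Final charges: Q1=6.93, Q2=4.62, Q3=0.00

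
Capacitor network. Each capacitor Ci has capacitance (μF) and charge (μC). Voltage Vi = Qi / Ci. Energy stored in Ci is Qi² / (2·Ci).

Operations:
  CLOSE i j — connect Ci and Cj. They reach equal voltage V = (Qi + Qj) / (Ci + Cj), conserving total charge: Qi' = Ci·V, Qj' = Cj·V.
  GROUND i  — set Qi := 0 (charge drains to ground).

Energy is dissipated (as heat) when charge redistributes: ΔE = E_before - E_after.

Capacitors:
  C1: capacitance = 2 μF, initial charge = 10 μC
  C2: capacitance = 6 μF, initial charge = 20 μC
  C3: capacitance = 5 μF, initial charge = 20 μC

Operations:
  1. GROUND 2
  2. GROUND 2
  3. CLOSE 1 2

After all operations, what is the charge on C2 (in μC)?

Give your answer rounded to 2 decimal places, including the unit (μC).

Answer: 7.50 μC

Derivation:
Initial: C1(2μF, Q=10μC, V=5.00V), C2(6μF, Q=20μC, V=3.33V), C3(5μF, Q=20μC, V=4.00V)
Op 1: GROUND 2: Q2=0; energy lost=33.333
Op 2: GROUND 2: Q2=0; energy lost=0.000
Op 3: CLOSE 1-2: Q_total=10.00, C_total=8.00, V=1.25; Q1=2.50, Q2=7.50; dissipated=18.750
Final charges: Q1=2.50, Q2=7.50, Q3=20.00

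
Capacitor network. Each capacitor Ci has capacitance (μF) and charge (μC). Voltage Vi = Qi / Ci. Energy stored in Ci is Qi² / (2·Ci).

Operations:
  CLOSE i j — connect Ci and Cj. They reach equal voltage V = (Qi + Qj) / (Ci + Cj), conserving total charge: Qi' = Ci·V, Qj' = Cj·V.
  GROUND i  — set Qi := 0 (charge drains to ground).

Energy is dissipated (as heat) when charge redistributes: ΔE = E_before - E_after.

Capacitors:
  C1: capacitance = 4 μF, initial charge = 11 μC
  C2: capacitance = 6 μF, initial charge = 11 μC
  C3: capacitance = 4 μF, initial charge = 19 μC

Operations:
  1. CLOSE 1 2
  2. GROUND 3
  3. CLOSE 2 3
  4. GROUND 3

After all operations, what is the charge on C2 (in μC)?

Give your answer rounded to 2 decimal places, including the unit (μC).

Initial: C1(4μF, Q=11μC, V=2.75V), C2(6μF, Q=11μC, V=1.83V), C3(4μF, Q=19μC, V=4.75V)
Op 1: CLOSE 1-2: Q_total=22.00, C_total=10.00, V=2.20; Q1=8.80, Q2=13.20; dissipated=1.008
Op 2: GROUND 3: Q3=0; energy lost=45.125
Op 3: CLOSE 2-3: Q_total=13.20, C_total=10.00, V=1.32; Q2=7.92, Q3=5.28; dissipated=5.808
Op 4: GROUND 3: Q3=0; energy lost=3.485
Final charges: Q1=8.80, Q2=7.92, Q3=0.00

Answer: 7.92 μC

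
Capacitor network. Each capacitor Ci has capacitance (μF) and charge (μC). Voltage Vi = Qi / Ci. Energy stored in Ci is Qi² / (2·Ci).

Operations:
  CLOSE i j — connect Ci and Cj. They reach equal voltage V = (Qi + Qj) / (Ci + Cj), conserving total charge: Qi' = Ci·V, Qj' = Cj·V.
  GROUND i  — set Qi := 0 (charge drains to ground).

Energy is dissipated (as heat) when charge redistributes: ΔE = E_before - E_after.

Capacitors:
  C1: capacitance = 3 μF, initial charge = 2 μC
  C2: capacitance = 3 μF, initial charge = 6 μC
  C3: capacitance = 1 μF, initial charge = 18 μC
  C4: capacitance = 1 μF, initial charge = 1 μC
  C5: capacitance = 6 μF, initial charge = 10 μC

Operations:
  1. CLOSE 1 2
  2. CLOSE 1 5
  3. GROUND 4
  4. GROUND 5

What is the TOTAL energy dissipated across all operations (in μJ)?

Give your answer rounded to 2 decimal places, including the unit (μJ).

Initial: C1(3μF, Q=2μC, V=0.67V), C2(3μF, Q=6μC, V=2.00V), C3(1μF, Q=18μC, V=18.00V), C4(1μF, Q=1μC, V=1.00V), C5(6μF, Q=10μC, V=1.67V)
Op 1: CLOSE 1-2: Q_total=8.00, C_total=6.00, V=1.33; Q1=4.00, Q2=4.00; dissipated=1.333
Op 2: CLOSE 1-5: Q_total=14.00, C_total=9.00, V=1.56; Q1=4.67, Q5=9.33; dissipated=0.111
Op 3: GROUND 4: Q4=0; energy lost=0.500
Op 4: GROUND 5: Q5=0; energy lost=7.259
Total dissipated: 9.204 μJ

Answer: 9.20 μJ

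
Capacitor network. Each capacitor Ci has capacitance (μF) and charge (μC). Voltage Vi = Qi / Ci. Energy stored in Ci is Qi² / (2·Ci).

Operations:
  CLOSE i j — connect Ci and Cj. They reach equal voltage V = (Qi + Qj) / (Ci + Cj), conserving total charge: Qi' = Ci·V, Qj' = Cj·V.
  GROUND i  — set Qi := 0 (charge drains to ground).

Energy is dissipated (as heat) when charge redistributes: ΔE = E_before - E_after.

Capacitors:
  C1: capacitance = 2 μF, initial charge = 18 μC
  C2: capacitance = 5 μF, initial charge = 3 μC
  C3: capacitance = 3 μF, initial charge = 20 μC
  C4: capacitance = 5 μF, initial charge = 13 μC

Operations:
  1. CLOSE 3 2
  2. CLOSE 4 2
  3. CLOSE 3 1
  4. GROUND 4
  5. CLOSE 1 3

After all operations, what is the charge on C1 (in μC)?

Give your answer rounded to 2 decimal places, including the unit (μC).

Initial: C1(2μF, Q=18μC, V=9.00V), C2(5μF, Q=3μC, V=0.60V), C3(3μF, Q=20μC, V=6.67V), C4(5μF, Q=13μC, V=2.60V)
Op 1: CLOSE 3-2: Q_total=23.00, C_total=8.00, V=2.88; Q3=8.62, Q2=14.38; dissipated=34.504
Op 2: CLOSE 4-2: Q_total=27.38, C_total=10.00, V=2.74; Q4=13.69, Q2=13.69; dissipated=0.095
Op 3: CLOSE 3-1: Q_total=26.62, C_total=5.00, V=5.33; Q3=15.97, Q1=10.65; dissipated=22.509
Op 4: GROUND 4: Q4=0; energy lost=18.735
Op 5: CLOSE 1-3: Q_total=26.62, C_total=5.00, V=5.33; Q1=10.65, Q3=15.97; dissipated=0.000
Final charges: Q1=10.65, Q2=13.69, Q3=15.97, Q4=0.00

Answer: 10.65 μC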